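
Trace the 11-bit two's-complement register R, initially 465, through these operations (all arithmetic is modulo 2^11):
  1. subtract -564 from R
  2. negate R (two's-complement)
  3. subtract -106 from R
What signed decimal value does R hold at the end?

-923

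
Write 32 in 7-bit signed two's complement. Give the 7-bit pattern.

32 is non-negative, so write it directly in 7 bits: 0100000.

0100000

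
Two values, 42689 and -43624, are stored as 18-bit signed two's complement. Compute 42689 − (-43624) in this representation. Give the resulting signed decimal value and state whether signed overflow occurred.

42689 → 001010011011000001
-43624 → 110101010110011000
Subtract via negate-and-add: invert 110101010110011000 + 1 = 001010101001101000 (i.e. 43624).
  001010011011000001
+ 001010101001101000
= 010101000100101001
Result 010101000100101001: MSB = 0 → value 86313.
Both addends (after negating the subtrahend) are non-negative and so is the stored result: no signed overflow.

86313; no overflow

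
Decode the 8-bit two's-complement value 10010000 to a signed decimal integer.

-112

MSB is 1, so the value is negative.
Unsigned reading: 144. Subtract 2^8 = 256: 144 − 256 = -112.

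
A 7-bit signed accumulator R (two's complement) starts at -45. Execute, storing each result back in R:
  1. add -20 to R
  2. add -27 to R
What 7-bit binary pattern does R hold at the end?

0100100

Start: R = -45 = 1010011.
R = -45 + (-20) = -65; wraps to 63 = 0111111
R = 63 + (-27) = 36 = 0100100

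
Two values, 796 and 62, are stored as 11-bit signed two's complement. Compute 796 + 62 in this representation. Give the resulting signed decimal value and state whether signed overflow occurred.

796 → 01100011100
62 → 00000111110
  01100011100
+ 00000111110
= 01101011010
Result 01101011010: MSB = 0 → value 858.
Both addends are non-negative and so is the stored result: no signed overflow.

858; no overflow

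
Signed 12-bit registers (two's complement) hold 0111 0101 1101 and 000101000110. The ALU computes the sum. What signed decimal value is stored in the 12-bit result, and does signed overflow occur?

-1885; overflow

0111 0101 1101 → 011101011101 = 1885 (signed)
000101000110 = 326 (signed)
  011101011101
+ 000101000110
= 100010100011
Result 100010100011: MSB = 1 → 2211 − 4096 = -1885.
Both addends are non-negative but the stored result is negative: signed overflow. The true value 1885 + 326 = 2211 lies outside [-2048, 2047].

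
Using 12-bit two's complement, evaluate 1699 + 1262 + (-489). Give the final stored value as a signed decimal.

1699 + 1262 = 2961 → wraps to -1135 (101110010001)
-1135 + (-489) = -1624 (100110101000)

-1624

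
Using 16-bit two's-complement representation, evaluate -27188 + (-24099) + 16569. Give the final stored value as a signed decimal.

-27188 + (-24099) = -51287 → wraps to 14249 (0011011110101001)
14249 + 16569 = 30818 (0111100001100010)

30818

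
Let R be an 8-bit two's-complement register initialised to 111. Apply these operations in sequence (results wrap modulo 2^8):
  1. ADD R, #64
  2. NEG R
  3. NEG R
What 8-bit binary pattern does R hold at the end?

10101111

Start: R = 111 = 01101111.
R = 111 + 64 = 175; wraps to -81 = 10101111
R = −(-81) = 81 = 01010001
R = −(81) = -81 = 10101111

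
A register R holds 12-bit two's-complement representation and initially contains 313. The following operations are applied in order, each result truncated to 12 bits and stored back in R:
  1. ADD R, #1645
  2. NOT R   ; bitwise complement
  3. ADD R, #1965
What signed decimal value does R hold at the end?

6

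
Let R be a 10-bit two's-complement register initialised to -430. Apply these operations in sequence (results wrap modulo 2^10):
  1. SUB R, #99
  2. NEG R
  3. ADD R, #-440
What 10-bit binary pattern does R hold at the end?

Start: R = -430 = 1001010010.
R = -430 − 99 = -529; wraps to 495 = 0111101111
R = −(495) = -495 = 1000010001
R = -495 + (-440) = -935; wraps to 89 = 0001011001

0001011001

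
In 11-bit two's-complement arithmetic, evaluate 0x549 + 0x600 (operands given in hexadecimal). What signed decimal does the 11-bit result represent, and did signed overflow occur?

841; overflow

0x549 = 10101001001 = -695 (signed)
0x600 = 11000000000 = -512 (signed)
  10101001001
+ 11000000000
= 01101001001  (discard carry-out 1)
Result 01101001001: MSB = 0 → value 841.
Both addends are negative but the stored result is non-negative: signed overflow. The true value -695 + (-512) = -1207 lies outside [-1024, 1023].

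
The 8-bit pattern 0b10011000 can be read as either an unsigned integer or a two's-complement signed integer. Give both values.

unsigned = 152, signed = -104

Unsigned: 10011000 = 152.
Signed: MSB=1 → 152 − 256 = -104.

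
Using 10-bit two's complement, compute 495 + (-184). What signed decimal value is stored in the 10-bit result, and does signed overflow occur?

311; no overflow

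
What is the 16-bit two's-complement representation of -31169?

|-31169| = 31169 = 0111100111000001 in 16 bits.
Invert the bits: 1000011000111110. Add 1: 1000011000111111.
Check: 1000011000111111 reads as 34367 − 65536 = -31169.

1000011000111111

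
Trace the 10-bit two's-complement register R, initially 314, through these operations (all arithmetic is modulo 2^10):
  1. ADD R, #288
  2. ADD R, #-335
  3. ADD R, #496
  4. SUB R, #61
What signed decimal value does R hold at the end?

Start: R = 314 = 0100111010.
R = 314 + 288 = 602; wraps to -422 = 1001011010
R = -422 + (-335) = -757; wraps to 267 = 0100001011
R = 267 + 496 = 763; wraps to -261 = 1011111011
R = -261 − 61 = -322 = 1010111110

-322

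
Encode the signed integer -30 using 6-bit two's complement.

100010

|-30| = 30 = 011110 in 6 bits.
Invert the bits: 100001. Add 1: 100010.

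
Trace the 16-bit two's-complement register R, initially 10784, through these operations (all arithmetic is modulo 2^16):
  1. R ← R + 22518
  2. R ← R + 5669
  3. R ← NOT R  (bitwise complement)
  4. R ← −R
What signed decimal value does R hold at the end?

-26564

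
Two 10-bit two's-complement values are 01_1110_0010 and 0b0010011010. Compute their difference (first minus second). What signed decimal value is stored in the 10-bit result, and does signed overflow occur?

328; no overflow

01_1110_0010 → 0111100010 = 482 (signed)
0b0010011010 → 0010011010 = 154 (signed)
Subtract via negate-and-add: invert 0010011010 + 1 = 1101100110 (i.e. -154).
  0111100010
+ 1101100110
= 0101001000  (discard carry-out 1)
Result 0101001000: MSB = 0 → value 328.
Addends (after negating the subtrahend) have opposite signs, so signed overflow cannot occur.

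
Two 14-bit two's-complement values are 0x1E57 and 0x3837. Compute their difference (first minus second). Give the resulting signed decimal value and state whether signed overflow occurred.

0x1E57 = 01111001010111 = 7767 (signed)
0x3837 = 11100000110111 = -1993 (signed)
Subtract via negate-and-add: invert 11100000110111 + 1 = 00011111001001 (i.e. 1993).
  01111001010111
+ 00011111001001
= 10011000100000
Result 10011000100000: MSB = 1 → 9760 − 16384 = -6624.
Both addends (after negating the subtrahend) are non-negative but the stored result is negative: signed overflow. The true value 7767 − (-1993) = 9760 lies outside [-8192, 8191].

-6624; overflow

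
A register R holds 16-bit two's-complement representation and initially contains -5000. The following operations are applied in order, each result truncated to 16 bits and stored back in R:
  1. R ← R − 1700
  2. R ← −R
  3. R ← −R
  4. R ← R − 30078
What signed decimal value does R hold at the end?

28758

Start: R = -5000 = 1110110001111000.
R = -5000 − 1700 = -6700 = 1110010111010100
R = −(-6700) = 6700 = 0001101000101100
R = −(6700) = -6700 = 1110010111010100
R = -6700 − 30078 = -36778; wraps to 28758 = 0111000001010110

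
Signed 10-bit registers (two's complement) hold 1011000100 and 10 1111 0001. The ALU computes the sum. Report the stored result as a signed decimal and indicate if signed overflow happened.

1011000100 = -316 (signed)
10 1111 0001 → 1011110001 = -271 (signed)
  1011000100
+ 1011110001
= 0110110101  (discard carry-out 1)
Result 0110110101: MSB = 0 → value 437.
Both addends are negative but the stored result is non-negative: signed overflow. The true value -316 + (-271) = -587 lies outside [-512, 511].

437; overflow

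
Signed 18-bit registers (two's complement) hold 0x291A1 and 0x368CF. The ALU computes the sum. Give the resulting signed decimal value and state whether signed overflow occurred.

129648; overflow

0x291A1 = 101001000110100001 = -93791 (signed)
0x368CF = 110110100011001111 = -38705 (signed)
  101001000110100001
+ 110110100011001111
= 011111101001110000  (discard carry-out 1)
Result 011111101001110000: MSB = 0 → value 129648.
Both addends are negative but the stored result is non-negative: signed overflow. The true value -93791 + (-38705) = -132496 lies outside [-131072, 131071].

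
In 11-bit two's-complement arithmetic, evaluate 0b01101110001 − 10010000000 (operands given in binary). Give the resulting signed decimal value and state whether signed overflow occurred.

-271; overflow

0b01101110001 → 01101110001 = 881 (signed)
10010000000 = -896 (signed)
Subtract via negate-and-add: invert 10010000000 + 1 = 01110000000 (i.e. 896).
  01101110001
+ 01110000000
= 11011110001
Result 11011110001: MSB = 1 → 1777 − 2048 = -271.
Both addends (after negating the subtrahend) are non-negative but the stored result is negative: signed overflow. The true value 881 − (-896) = 1777 lies outside [-1024, 1023].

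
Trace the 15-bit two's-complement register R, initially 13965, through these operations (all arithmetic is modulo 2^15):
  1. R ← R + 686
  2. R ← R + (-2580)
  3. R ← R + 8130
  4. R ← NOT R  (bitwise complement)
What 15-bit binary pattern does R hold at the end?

Start: R = 13965 = 011011010001101.
R = 13965 + 686 = 14651 = 011100100111011
R = 14651 + (-2580) = 12071 = 010111100100111
R = 12071 + 8130 = 20201; wraps to -12567 = 100111011101001
R = NOT 100111011101001 = 011000100010110 = 12566

011000100010110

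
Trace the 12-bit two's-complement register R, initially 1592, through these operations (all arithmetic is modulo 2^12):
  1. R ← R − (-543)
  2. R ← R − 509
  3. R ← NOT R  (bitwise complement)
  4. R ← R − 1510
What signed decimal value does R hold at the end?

Start: R = 1592 = 011000111000.
R = 1592 − (-543) = 2135; wraps to -1961 = 100001010111
R = -1961 − 509 = -2470; wraps to 1626 = 011001011010
R = NOT 011001011010 = 100110100101 = -1627
R = -1627 − 1510 = -3137; wraps to 959 = 001110111111

959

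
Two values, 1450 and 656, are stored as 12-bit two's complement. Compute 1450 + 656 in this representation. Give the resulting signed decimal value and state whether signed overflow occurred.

1450 → 010110101010
656 → 001010010000
  010110101010
+ 001010010000
= 100000111010
Result 100000111010: MSB = 1 → 2106 − 4096 = -1990.
Both addends are non-negative but the stored result is negative: signed overflow. The true value 1450 + 656 = 2106 lies outside [-2048, 2047].

-1990; overflow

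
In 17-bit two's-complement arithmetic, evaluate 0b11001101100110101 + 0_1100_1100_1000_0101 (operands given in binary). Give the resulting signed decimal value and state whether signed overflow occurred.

26554; no overflow

0b11001101100110101 → 11001101100110101 = -25803 (signed)
0_1100_1100_1000_0101 → 01100110010000101 = 52357 (signed)
  11001101100110101
+ 01100110010000101
= 00110011110111010  (discard carry-out 1)
Result 00110011110111010: MSB = 0 → value 26554.
Addends have opposite signs, so signed overflow cannot occur.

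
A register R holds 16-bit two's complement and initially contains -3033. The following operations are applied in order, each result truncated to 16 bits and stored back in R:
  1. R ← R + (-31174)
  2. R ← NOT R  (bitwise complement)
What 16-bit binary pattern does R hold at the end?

Start: R = -3033 = 1111010000100111.
R = -3033 + (-31174) = -34207; wraps to 31329 = 0111101001100001
R = NOT 0111101001100001 = 1000010110011110 = -31330

1000010110011110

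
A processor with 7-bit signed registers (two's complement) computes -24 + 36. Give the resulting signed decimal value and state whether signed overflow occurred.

12; no overflow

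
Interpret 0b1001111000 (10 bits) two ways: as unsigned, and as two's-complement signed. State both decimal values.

unsigned = 632, signed = -392

Unsigned: 1001111000 = 632.
Signed: MSB=1 → 632 − 1024 = -392.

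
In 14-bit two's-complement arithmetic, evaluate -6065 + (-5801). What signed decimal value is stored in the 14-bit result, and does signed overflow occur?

4518; overflow

-6065 → 10100001001111
-5801 → 10100101010111
  10100001001111
+ 10100101010111
= 01000110100110  (discard carry-out 1)
Result 01000110100110: MSB = 0 → value 4518.
Both addends are negative but the stored result is non-negative: signed overflow. The true value -6065 + (-5801) = -11866 lies outside [-8192, 8191].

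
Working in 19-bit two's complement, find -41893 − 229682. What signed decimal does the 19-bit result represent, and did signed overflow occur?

-41893 → 1110101110001011011
229682 → 0111000000100110010
Subtract via negate-and-add: invert 0111000000100110010 + 1 = 1000111111011001110 (i.e. -229682).
  1110101110001011011
+ 1000111111011001110
= 0111101101100101001  (discard carry-out 1)
Result 0111101101100101001: MSB = 0 → value 252713.
Both addends (after negating the subtrahend) are negative but the stored result is non-negative: signed overflow. The true value -41893 − 229682 = -271575 lies outside [-262144, 262143].

252713; overflow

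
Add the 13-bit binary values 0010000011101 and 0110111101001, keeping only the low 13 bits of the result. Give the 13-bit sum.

1001000000110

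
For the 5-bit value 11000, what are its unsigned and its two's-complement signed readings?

Unsigned: 11000 = 24.
Signed: MSB=1 → 24 − 32 = -8.

unsigned = 24, signed = -8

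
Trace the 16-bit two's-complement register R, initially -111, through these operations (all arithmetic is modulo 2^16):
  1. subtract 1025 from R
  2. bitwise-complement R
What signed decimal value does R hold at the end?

Start: R = -111 = 1111111110010001.
R = -111 − 1025 = -1136 = 1111101110010000
R = NOT 1111101110010000 = 0000010001101111 = 1135

1135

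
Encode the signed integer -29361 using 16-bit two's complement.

1000110101001111

|-29361| = 29361 = 0111001010110001 in 16 bits.
Invert the bits: 1000110101001110. Add 1: 1000110101001111.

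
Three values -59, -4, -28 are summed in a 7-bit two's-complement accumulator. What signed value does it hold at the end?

-59 + (-4) = -63 (1000001)
-63 + (-28) = -91 → wraps to 37 (0100101)

37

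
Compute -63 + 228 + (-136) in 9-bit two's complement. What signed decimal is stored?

-63 + 228 = 165 (010100101)
165 + (-136) = 29 (000011101)

29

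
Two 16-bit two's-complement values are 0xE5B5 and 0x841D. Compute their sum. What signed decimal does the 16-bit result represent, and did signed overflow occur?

0xE5B5 = 1110010110110101 = -6731 (signed)
0x841D = 1000010000011101 = -31715 (signed)
  1110010110110101
+ 1000010000011101
= 0110100111010010  (discard carry-out 1)
Result 0110100111010010: MSB = 0 → value 27090.
Both addends are negative but the stored result is non-negative: signed overflow. The true value -6731 + (-31715) = -38446 lies outside [-32768, 32767].

27090; overflow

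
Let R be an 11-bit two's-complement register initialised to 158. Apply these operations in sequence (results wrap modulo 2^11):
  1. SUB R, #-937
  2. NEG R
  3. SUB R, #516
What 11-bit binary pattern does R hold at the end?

00110110101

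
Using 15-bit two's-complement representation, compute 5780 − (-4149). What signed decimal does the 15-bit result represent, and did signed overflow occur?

9929; no overflow

5780 → 001011010010100
-4149 → 110111111001011
Subtract via negate-and-add: invert 110111111001011 + 1 = 001000000110101 (i.e. 4149).
  001011010010100
+ 001000000110101
= 010011011001001
Result 010011011001001: MSB = 0 → value 9929.
Both addends (after negating the subtrahend) are non-negative and so is the stored result: no signed overflow.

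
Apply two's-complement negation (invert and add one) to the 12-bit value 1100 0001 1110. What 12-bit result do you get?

001111100010

Invert: 001111100001. Add 1: 001111100010.
Check: 110000011110 = -994, 001111100010 = 994.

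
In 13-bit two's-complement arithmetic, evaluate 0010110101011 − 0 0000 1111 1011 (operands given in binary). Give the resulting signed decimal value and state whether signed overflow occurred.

1200; no overflow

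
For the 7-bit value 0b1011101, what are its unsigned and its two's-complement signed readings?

unsigned = 93, signed = -35

Unsigned: 1011101 = 93.
Signed: MSB=1 → 93 − 128 = -35.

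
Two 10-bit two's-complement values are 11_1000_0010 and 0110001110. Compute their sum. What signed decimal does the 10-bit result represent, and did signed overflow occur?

11_1000_0010 → 1110000010 = -126 (signed)
0110001110 = 398 (signed)
  1110000010
+ 0110001110
= 0100010000  (discard carry-out 1)
Result 0100010000: MSB = 0 → value 272.
Addends have opposite signs, so signed overflow cannot occur.

272; no overflow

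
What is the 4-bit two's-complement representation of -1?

1111

|-1| = 1 = 0001 in 4 bits.
Invert the bits: 1110. Add 1: 1111.
Check: 1111 reads as 15 − 16 = -1.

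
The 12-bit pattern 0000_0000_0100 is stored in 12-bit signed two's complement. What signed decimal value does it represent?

MSB is 0, so the value is non-negative: 000000000100 = 4.

4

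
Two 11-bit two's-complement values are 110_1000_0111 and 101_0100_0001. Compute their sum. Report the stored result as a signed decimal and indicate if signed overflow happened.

968; overflow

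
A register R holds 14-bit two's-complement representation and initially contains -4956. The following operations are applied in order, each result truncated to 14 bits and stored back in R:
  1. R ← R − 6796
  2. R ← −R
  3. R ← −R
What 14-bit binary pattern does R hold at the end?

01001000011000

Start: R = -4956 = 10110010100100.
R = -4956 − 6796 = -11752; wraps to 4632 = 01001000011000
R = −(4632) = -4632 = 10110111101000
R = −(-4632) = 4632 = 01001000011000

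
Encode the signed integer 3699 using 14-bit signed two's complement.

3699 is non-negative, so write it directly in 14 bits: 00111001110011.

00111001110011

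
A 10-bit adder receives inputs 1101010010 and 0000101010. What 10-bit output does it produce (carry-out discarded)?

1101111100

  1101010010
+ 0000101010
= 1101111100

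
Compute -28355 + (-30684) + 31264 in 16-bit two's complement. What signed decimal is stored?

-27775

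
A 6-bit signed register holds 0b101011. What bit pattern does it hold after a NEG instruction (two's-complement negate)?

010101

Invert: 010100. Add 1: 010101.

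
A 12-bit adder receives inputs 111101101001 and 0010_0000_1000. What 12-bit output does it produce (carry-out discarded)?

000101110001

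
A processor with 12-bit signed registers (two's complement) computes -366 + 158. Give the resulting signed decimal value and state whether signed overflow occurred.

-208; no overflow

-366 → 111010010010
158 → 000010011110
  111010010010
+ 000010011110
= 111100110000
Result 111100110000: MSB = 1 → 3888 − 4096 = -208.
Addends have opposite signs, so signed overflow cannot occur.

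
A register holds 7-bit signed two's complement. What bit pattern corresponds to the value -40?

|-40| = 40 = 0101000 in 7 bits.
Invert the bits: 1010111. Add 1: 1011000.
Check: 1011000 reads as 88 − 128 = -40.

1011000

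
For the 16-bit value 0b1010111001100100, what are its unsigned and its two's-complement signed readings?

Unsigned: 1010111001100100 = 44644.
Signed: MSB=1 → 44644 − 65536 = -20892.

unsigned = 44644, signed = -20892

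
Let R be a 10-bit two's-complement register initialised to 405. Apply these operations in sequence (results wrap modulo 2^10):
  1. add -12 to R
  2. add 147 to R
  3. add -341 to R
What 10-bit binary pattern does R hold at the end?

0011000111

Start: R = 405 = 0110010101.
R = 405 + (-12) = 393 = 0110001001
R = 393 + 147 = 540; wraps to -484 = 1000011100
R = -484 + (-341) = -825; wraps to 199 = 0011000111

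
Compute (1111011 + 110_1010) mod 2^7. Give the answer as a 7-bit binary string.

1100101

  1111011
+ 1101010
= 1100101  (discard carry-out 1)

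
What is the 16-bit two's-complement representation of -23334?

1010010011011010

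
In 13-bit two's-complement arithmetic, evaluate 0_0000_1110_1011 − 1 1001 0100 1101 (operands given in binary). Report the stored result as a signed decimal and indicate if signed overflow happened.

1950; no overflow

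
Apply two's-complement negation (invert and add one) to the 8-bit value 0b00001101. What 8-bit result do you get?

Invert: 11110010. Add 1: 11110011.
Check: 00001101 = 13, 11110011 = -13.

11110011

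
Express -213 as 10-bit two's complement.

|-213| = 213 = 0011010101 in 10 bits.
Invert the bits: 1100101010. Add 1: 1100101011.
Check: 1100101011 reads as 811 − 1024 = -213.

1100101011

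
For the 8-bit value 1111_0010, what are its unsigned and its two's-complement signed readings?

unsigned = 242, signed = -14

Unsigned: 11110010 = 242.
Signed: MSB=1 → 242 − 256 = -14.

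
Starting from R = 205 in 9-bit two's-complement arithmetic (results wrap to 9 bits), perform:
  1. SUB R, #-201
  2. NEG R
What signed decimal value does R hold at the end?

Start: R = 205 = 011001101.
R = 205 − (-201) = 406; wraps to -106 = 110010110
R = −(-106) = 106 = 001101010

106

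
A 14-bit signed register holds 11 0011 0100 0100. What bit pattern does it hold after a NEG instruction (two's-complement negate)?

00110010111100

Invert: 00110010111011. Add 1: 00110010111100.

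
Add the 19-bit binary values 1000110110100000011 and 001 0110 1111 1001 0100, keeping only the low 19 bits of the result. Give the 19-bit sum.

1011101110010010111

  1000110110100000011
+ 0010110111110010100
= 1011101110010010111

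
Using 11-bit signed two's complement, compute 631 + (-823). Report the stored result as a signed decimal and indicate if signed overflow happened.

631 → 01001110111
-823 → 10011001001
  01001110111
+ 10011001001
= 11101000000
Result 11101000000: MSB = 1 → 1856 − 2048 = -192.
Addends have opposite signs, so signed overflow cannot occur.

-192; no overflow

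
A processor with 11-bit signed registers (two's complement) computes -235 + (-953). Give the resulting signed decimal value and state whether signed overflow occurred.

860; overflow

-235 → 11100010101
-953 → 10001000111
  11100010101
+ 10001000111
= 01101011100  (discard carry-out 1)
Result 01101011100: MSB = 0 → value 860.
Both addends are negative but the stored result is non-negative: signed overflow. The true value -235 + (-953) = -1188 lies outside [-1024, 1023].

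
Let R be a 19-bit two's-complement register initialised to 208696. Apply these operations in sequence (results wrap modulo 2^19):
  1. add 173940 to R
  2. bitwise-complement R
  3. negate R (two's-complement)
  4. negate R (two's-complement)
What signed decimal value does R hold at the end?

Start: R = 208696 = 0110010111100111000.
R = 208696 + 173940 = 382636; wraps to -141652 = 1011101011010101100
R = NOT 1011101011010101100 = 0100010100101010011 = 141651
R = −(141651) = -141651 = 1011101011010101101
R = −(-141651) = 141651 = 0100010100101010011

141651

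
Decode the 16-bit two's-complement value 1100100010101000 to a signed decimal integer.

MSB is 1, so the value is negative.
Invert: 0011011101010111. Add 1: 0011011101011000 = 14168. So the value is −14168.

-14168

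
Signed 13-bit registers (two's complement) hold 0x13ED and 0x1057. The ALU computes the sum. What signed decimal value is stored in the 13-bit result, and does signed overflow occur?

1092; overflow

0x13ED = 1001111101101 = -3091 (signed)
0x1057 = 1000001010111 = -4009 (signed)
  1001111101101
+ 1000001010111
= 0010001000100  (discard carry-out 1)
Result 0010001000100: MSB = 0 → value 1092.
Both addends are negative but the stored result is non-negative: signed overflow. The true value -3091 + (-4009) = -7100 lies outside [-4096, 4095].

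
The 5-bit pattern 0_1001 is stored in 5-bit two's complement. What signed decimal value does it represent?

9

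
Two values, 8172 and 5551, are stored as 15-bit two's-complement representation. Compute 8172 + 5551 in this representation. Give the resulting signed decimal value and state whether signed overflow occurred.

13723; no overflow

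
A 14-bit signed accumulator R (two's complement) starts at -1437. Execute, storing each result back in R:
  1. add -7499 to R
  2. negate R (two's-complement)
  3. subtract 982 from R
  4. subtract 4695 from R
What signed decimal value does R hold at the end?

Start: R = -1437 = 11101001100011.
R = -1437 + (-7499) = -8936; wraps to 7448 = 01110100011000
R = −(7448) = -7448 = 10001011101000
R = -7448 − 982 = -8430; wraps to 7954 = 01111100010010
R = 7954 − 4695 = 3259 = 00110010111011

3259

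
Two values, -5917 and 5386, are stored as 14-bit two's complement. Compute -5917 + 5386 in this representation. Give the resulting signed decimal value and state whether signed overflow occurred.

-531; no overflow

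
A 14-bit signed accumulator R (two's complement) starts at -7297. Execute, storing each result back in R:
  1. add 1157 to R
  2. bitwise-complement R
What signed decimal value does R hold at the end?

6139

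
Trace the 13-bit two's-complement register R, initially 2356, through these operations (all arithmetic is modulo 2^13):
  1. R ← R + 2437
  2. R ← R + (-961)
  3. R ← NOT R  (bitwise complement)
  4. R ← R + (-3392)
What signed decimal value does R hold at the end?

Start: R = 2356 = 0100100110100.
R = 2356 + 2437 = 4793; wraps to -3399 = 1001010111001
R = -3399 + (-961) = -4360; wraps to 3832 = 0111011111000
R = NOT 0111011111000 = 1000100000111 = -3833
R = -3833 + (-3392) = -7225; wraps to 967 = 0001111000111

967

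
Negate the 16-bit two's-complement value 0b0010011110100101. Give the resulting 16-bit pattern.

1101100001011011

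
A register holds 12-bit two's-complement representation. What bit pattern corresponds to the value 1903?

011101101111

1903 is non-negative, so write it directly in 12 bits: 011101101111.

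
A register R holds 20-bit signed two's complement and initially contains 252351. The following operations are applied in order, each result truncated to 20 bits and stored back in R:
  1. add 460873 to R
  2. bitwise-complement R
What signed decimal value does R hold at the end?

335351

Start: R = 252351 = 00111101100110111111.
R = 252351 + 460873 = 713224; wraps to -335352 = 10101110001000001000
R = NOT 10101110001000001000 = 01010001110111110111 = 335351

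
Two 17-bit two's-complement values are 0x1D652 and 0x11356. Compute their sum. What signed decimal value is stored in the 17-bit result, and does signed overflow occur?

59816; overflow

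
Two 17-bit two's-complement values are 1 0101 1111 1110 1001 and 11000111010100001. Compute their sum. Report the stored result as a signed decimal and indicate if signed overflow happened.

61066; overflow

1 0101 1111 1110 1001 → 10101111111101001 = -40983 (signed)
11000111010100001 = -29023 (signed)
  10101111111101001
+ 11000111010100001
= 01110111010001010  (discard carry-out 1)
Result 01110111010001010: MSB = 0 → value 61066.
Both addends are negative but the stored result is non-negative: signed overflow. The true value -40983 + (-29023) = -70006 lies outside [-65536, 65535].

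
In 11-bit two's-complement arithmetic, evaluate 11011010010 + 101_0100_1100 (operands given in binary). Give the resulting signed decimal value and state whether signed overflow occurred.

11011010010 = -302 (signed)
101_0100_1100 → 10101001100 = -692 (signed)
  11011010010
+ 10101001100
= 10000011110  (discard carry-out 1)
Result 10000011110: MSB = 1 → 1054 − 2048 = -994.
Both addends are negative and so is the stored result: no signed overflow.

-994; no overflow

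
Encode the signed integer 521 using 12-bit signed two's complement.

521 is non-negative, so write it directly in 12 bits: 001000001001.

001000001001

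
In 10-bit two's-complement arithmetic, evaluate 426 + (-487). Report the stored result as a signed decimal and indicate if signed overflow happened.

426 → 0110101010
-487 → 1000011001
  0110101010
+ 1000011001
= 1111000011
Result 1111000011: MSB = 1 → 963 − 1024 = -61.
Addends have opposite signs, so signed overflow cannot occur.

-61; no overflow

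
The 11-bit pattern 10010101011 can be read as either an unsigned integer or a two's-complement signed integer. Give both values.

unsigned = 1195, signed = -853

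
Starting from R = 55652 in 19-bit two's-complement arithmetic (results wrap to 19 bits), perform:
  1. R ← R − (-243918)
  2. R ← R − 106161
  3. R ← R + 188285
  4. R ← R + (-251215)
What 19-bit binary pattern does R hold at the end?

Start: R = 55652 = 0001101100101100100.
R = 55652 − (-243918) = 299570; wraps to -224718 = 1001001001000110010
R = -224718 − 106161 = -330879; wraps to 193409 = 0101111001110000001
R = 193409 + 188285 = 381694; wraps to -142594 = 1011101001011111110
R = -142594 + (-251215) = -393809; wraps to 130479 = 0011111110110101111

0011111110110101111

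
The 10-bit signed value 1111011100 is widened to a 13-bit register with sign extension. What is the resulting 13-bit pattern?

MSB of 1111011100 is 1; replicate it into the new high bits.
111|1111011100 → 1111111011100 (still -36).

1111111011100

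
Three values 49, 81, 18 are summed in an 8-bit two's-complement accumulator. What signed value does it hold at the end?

-108

49 + 81 = 130 → wraps to -126 (10000010)
-126 + 18 = -108 (10010100)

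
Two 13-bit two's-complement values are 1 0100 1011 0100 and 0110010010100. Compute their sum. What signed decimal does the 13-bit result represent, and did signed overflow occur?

1 0100 1011 0100 → 1010010110100 = -2892 (signed)
0110010010100 = 3220 (signed)
  1010010110100
+ 0110010010100
= 0000101001000  (discard carry-out 1)
Result 0000101001000: MSB = 0 → value 328.
Addends have opposite signs, so signed overflow cannot occur.

328; no overflow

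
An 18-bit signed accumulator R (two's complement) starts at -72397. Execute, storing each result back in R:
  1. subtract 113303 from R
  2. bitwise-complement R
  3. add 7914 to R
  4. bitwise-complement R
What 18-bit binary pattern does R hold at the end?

Start: R = -72397 = 101110010100110011.
R = -72397 − 113303 = -185700; wraps to 76444 = 010010101010011100
R = NOT 010010101010011100 = 101101010101100011 = -76445
R = -76445 + 7914 = -68531 = 101111010001001101
R = NOT 101111010001001101 = 010000101110110010 = 68530

010000101110110010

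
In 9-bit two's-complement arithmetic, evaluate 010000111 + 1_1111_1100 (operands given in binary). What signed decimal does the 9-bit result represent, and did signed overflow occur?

010000111 = 135 (signed)
1_1111_1100 → 111111100 = -4 (signed)
  010000111
+ 111111100
= 010000011  (discard carry-out 1)
Result 010000011: MSB = 0 → value 131.
Addends have opposite signs, so signed overflow cannot occur.

131; no overflow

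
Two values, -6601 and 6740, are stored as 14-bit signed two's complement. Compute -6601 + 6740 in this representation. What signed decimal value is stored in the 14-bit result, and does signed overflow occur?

139; no overflow

-6601 → 10011000110111
6740 → 01101001010100
  10011000110111
+ 01101001010100
= 00000010001011  (discard carry-out 1)
Result 00000010001011: MSB = 0 → value 139.
Addends have opposite signs, so signed overflow cannot occur.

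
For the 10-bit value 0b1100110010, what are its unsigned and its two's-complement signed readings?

unsigned = 818, signed = -206

Unsigned: 1100110010 = 818.
Signed: MSB=1 → 818 − 1024 = -206.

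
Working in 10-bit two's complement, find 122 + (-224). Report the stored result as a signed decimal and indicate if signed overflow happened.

122 → 0001111010
-224 → 1100100000
  0001111010
+ 1100100000
= 1110011010
Result 1110011010: MSB = 1 → 922 − 1024 = -102.
Addends have opposite signs, so signed overflow cannot occur.

-102; no overflow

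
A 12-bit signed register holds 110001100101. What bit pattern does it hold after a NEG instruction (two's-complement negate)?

001110011011

Invert: 001110011010. Add 1: 001110011011.
Check: 110001100101 = -923, 001110011011 = 923.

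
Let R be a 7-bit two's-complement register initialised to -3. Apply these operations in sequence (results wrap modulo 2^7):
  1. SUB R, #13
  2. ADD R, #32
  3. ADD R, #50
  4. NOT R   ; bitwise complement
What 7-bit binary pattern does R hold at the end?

0111101

Start: R = -3 = 1111101.
R = -3 − 13 = -16 = 1110000
R = -16 + 32 = 16 = 0010000
R = 16 + 50 = 66; wraps to -62 = 1000010
R = NOT 1000010 = 0111101 = 61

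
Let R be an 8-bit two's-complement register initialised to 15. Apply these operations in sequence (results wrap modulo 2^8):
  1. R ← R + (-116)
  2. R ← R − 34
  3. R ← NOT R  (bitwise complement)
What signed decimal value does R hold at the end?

Start: R = 15 = 00001111.
R = 15 + (-116) = -101 = 10011011
R = -101 − 34 = -135; wraps to 121 = 01111001
R = NOT 01111001 = 10000110 = -122

-122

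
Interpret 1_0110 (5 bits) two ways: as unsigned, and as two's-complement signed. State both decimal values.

unsigned = 22, signed = -10

Unsigned: 10110 = 22.
Signed: MSB=1 → 22 − 32 = -10.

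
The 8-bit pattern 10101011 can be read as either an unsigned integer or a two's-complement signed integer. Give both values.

Unsigned: 10101011 = 171.
Signed: MSB=1 → 171 − 256 = -85.

unsigned = 171, signed = -85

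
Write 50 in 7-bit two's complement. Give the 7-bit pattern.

0110010

50 is non-negative, so write it directly in 7 bits: 0110010.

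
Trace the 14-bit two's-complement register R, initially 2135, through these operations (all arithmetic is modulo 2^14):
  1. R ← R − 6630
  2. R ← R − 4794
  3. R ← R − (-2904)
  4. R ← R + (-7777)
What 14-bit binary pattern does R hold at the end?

00100010101110

Start: R = 2135 = 00100001010111.
R = 2135 − 6630 = -4495 = 10111001110001
R = -4495 − 4794 = -9289; wraps to 7095 = 01101110110111
R = 7095 − (-2904) = 9999; wraps to -6385 = 10011100001111
R = -6385 + (-7777) = -14162; wraps to 2222 = 00100010101110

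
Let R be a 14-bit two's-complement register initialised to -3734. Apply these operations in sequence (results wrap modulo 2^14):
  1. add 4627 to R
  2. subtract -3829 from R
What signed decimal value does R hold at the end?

4722

Start: R = -3734 = 11000101101010.
R = -3734 + 4627 = 893 = 00001101111101
R = 893 − (-3829) = 4722 = 01001001110010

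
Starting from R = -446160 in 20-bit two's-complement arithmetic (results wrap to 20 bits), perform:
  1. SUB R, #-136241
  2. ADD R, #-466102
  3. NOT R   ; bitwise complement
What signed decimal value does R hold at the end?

Start: R = -446160 = 10010011000100110000.
R = -446160 − (-136241) = -309919 = 10110100010101100001
R = -309919 + (-466102) = -776021; wraps to 272555 = 01000010100010101011
R = NOT 01000010100010101011 = 10111101011101010100 = -272556

-272556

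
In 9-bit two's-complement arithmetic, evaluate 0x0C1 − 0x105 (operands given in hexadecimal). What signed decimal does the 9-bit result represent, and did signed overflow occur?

0x0C1 = 011000001 = 193 (signed)
0x105 = 100000101 = -251 (signed)
Subtract via negate-and-add: invert 100000101 + 1 = 011111011 (i.e. 251).
  011000001
+ 011111011
= 110111100
Result 110111100: MSB = 1 → 444 − 512 = -68.
Both addends (after negating the subtrahend) are non-negative but the stored result is negative: signed overflow. The true value 193 − (-251) = 444 lies outside [-256, 255].

-68; overflow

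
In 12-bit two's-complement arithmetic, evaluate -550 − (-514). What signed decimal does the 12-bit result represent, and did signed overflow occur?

-550 → 110111011010
-514 → 110111111110
Subtract via negate-and-add: invert 110111111110 + 1 = 001000000010 (i.e. 514).
  110111011010
+ 001000000010
= 111111011100
Result 111111011100: MSB = 1 → 4060 − 4096 = -36.
Addends (after negating the subtrahend) have opposite signs, so signed overflow cannot occur.

-36; no overflow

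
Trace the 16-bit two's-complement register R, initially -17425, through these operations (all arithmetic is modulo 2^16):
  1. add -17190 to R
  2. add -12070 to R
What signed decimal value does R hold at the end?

18851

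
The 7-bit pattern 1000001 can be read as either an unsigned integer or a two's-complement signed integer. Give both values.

unsigned = 65, signed = -63

Unsigned: 1000001 = 65.
Signed: MSB=1 → 65 − 128 = -63.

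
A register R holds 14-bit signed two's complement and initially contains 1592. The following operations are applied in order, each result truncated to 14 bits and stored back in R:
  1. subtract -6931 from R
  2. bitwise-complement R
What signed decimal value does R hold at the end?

Start: R = 1592 = 00011000111000.
R = 1592 − (-6931) = 8523; wraps to -7861 = 10000101001011
R = NOT 10000101001011 = 01111010110100 = 7860

7860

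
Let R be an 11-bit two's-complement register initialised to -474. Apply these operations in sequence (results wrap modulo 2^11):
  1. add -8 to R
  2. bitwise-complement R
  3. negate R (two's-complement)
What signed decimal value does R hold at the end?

Start: R = -474 = 11000100110.
R = -474 + (-8) = -482 = 11000011110
R = NOT 11000011110 = 00111100001 = 481
R = −(481) = -481 = 11000011111

-481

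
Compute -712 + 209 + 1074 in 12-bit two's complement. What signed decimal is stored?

-712 + 209 = -503 (111000001001)
-503 + 1074 = 571 (001000111011)

571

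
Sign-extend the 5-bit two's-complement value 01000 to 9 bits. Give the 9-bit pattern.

000001000

MSB of 01000 is 0; replicate it into the new high bits.
0000|01000 → 000001000 (still 8).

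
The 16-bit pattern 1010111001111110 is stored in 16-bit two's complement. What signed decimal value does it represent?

-20866

MSB is 1, so the value is negative.
Invert: 0101000110000001. Add 1: 0101000110000010 = 20866. So the value is −20866.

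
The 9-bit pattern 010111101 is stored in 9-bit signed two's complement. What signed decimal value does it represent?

MSB is 0, so the value is non-negative: 010111101 = 189.

189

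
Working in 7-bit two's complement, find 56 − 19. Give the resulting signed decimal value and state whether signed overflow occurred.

37; no overflow

56 → 0111000
19 → 0010011
Subtract via negate-and-add: invert 0010011 + 1 = 1101101 (i.e. -19).
  0111000
+ 1101101
= 0100101  (discard carry-out 1)
Result 0100101: MSB = 0 → value 37.
Addends (after negating the subtrahend) have opposite signs, so signed overflow cannot occur.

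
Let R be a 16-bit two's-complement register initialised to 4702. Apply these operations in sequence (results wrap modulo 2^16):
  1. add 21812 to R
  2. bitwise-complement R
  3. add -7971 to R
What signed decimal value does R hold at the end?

31050

Start: R = 4702 = 0001001001011110.
R = 4702 + 21812 = 26514 = 0110011110010010
R = NOT 0110011110010010 = 1001100001101101 = -26515
R = -26515 + (-7971) = -34486; wraps to 31050 = 0111100101001010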